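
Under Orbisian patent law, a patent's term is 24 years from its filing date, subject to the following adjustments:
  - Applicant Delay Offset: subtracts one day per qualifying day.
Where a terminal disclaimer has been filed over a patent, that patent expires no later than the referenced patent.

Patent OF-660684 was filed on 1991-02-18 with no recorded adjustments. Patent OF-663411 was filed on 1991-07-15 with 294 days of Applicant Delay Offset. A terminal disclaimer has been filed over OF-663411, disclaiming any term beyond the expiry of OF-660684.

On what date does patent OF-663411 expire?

September 24, 2014

Natural term of OF-663411:
  Base: filing + 24 years → 15 July 2015.
  Applicant Delay Offset: −294 days → 24 September 2014.
Expiry of referenced patent OF-660684:
  Base: filing + 24 years → 18 February 2015.
Terminal disclaimer: OF-663411 expires on the earlier of 24 September 2014 and 18 February 2015.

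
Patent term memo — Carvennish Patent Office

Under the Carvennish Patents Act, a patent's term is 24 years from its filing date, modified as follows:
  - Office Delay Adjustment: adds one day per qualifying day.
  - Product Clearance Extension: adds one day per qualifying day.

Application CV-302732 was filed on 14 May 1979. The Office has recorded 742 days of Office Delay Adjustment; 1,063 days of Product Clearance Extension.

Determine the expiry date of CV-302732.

Base term: filing date + 24 years → 14 May 2003.
Office Delay Adjustment: +742 days → 25 May 2005.
Product Clearance Extension: +1063 days → 22 April 2008.

2008-04-22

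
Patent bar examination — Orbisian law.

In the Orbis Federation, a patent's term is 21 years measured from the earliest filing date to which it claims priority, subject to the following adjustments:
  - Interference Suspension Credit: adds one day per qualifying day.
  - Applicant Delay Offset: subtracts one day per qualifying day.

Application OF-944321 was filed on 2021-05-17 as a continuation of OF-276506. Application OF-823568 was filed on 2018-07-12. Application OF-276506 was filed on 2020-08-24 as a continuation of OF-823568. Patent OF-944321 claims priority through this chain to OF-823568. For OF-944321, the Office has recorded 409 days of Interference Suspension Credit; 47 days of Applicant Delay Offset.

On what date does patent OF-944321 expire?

Earliest priority filing: 12 July 2018.
Base term: 12 July 2018 + 21 years → 12 July 2039.
Interference Suspension Credit: +409 days → 24 August 2040.
Applicant Delay Offset: −47 days → 8 July 2040.

2040-07-08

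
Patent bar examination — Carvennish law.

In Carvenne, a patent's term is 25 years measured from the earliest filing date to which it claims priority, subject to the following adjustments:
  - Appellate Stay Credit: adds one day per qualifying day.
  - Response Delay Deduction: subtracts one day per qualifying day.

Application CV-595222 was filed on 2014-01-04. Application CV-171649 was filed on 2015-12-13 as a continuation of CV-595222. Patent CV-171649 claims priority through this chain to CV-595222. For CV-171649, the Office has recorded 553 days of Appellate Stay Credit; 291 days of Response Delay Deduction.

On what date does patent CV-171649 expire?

Earliest priority filing: 4 January 2014.
Base term: 4 January 2014 + 25 years → 4 January 2039.
Appellate Stay Credit: +553 days → 10 July 2040.
Response Delay Deduction: −291 days → 23 September 2039.

2039-09-23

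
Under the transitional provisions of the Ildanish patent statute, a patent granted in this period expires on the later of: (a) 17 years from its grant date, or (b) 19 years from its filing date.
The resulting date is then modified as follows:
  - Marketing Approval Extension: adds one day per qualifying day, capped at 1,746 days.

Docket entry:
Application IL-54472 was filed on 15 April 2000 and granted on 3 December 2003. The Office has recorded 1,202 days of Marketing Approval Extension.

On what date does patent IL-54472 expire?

2024-03-19

(a) grant + 17 years → 3 December 2020.
(b) filing + 19 years → 15 April 2019.
Later of the two: 3 December 2020.
Marketing Approval Extension: 1202 days (within the 1746-day cap) → +1202 days → 19 March 2024.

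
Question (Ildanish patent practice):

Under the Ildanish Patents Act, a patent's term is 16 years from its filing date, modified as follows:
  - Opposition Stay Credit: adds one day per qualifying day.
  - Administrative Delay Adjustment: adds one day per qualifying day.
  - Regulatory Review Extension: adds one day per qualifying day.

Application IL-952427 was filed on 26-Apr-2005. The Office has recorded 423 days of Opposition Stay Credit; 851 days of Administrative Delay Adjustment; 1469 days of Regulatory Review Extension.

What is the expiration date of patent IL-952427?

October 29, 2028

Base term: filing date + 16 years → 26 April 2021.
Opposition Stay Credit: +423 days → 23 June 2022.
Administrative Delay Adjustment: +851 days → 21 October 2024.
Regulatory Review Extension: +1469 days → 29 October 2028.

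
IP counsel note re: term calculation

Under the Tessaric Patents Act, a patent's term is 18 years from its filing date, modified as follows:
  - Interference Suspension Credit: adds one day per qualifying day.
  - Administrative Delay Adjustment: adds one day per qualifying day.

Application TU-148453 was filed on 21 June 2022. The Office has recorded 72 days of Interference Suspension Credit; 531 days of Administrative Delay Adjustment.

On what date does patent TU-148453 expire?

February 14, 2042

Base term: filing date + 18 years → 21 June 2040.
Interference Suspension Credit: +72 days → 1 September 2040.
Administrative Delay Adjustment: +531 days → 14 February 2042.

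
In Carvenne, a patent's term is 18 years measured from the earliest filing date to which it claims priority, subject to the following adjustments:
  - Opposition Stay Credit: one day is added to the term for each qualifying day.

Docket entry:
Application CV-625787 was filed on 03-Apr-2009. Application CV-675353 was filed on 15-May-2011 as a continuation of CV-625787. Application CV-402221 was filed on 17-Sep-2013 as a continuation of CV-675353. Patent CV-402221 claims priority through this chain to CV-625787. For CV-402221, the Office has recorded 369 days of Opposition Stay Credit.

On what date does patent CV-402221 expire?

Earliest priority filing: 3 April 2009.
Base term: 3 April 2009 + 18 years → 3 April 2027.
Opposition Stay Credit: +369 days → 6 April 2028.

April 6, 2028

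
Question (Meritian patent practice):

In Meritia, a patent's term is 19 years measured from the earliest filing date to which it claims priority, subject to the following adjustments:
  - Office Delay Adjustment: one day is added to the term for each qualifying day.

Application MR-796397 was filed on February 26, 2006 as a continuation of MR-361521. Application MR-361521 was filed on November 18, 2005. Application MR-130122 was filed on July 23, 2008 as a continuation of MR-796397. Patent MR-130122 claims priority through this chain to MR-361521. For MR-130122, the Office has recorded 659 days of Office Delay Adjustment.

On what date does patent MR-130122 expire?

2026-09-08

Earliest priority filing: 18 November 2005.
Base term: 18 November 2005 + 19 years → 18 November 2024.
Office Delay Adjustment: +659 days → 8 September 2026.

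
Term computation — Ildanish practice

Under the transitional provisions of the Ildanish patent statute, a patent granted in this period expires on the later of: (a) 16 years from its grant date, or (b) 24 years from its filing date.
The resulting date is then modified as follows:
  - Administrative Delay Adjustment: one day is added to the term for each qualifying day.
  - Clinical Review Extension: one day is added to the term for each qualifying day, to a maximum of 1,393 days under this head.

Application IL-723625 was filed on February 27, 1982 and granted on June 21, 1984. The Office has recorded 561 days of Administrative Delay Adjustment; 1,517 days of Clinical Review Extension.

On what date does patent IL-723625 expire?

2011-07-05

(a) grant + 16 years → 21 June 2000.
(b) filing + 24 years → 27 February 2006.
Later of the two: 27 February 2006.
Administrative Delay Adjustment: +561 days → 11 September 2007.
Clinical Review Extension: 1517 days claimed exceeds the 1393-day cap, so +1393 days → 5 July 2011.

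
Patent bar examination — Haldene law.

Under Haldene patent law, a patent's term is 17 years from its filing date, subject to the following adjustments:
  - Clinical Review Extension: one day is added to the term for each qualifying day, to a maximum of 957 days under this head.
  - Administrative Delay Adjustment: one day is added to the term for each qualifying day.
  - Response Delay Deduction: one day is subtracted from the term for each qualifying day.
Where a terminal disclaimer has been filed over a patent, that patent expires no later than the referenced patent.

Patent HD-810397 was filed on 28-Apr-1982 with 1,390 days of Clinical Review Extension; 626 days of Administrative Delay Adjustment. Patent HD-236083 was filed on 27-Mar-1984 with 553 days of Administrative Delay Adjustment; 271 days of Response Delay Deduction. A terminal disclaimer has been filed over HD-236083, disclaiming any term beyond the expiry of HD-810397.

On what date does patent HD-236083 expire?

2002-01-03

Natural term of HD-236083:
  Base: filing + 17 years → 27 March 2001.
  Administrative Delay Adjustment: +553 days → 1 October 2002.
  Response Delay Deduction: −271 days → 3 January 2002.
Expiry of referenced patent HD-810397:
  Base: filing + 17 years → 28 April 1999.
  Clinical Review Extension: 1390 days claimed exceeds the 957-day cap, so +957 days → 10 December 2001.
  Administrative Delay Adjustment: +626 days → 28 August 2003.
Terminal disclaimer: HD-236083 expires on the earlier of 3 January 2002 and 28 August 2003.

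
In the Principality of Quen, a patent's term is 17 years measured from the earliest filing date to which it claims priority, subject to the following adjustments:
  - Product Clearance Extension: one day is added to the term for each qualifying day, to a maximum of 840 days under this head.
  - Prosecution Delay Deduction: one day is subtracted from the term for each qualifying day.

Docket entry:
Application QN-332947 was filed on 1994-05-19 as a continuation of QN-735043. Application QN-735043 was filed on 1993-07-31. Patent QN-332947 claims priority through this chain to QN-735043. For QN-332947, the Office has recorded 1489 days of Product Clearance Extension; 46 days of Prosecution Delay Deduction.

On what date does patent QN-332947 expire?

October 2, 2012

Earliest priority filing: 31 July 1993.
Base term: 31 July 1993 + 17 years → 31 July 2010.
Product Clearance Extension: 1489 days claimed exceeds the 840-day cap, so +840 days → 17 November 2012.
Prosecution Delay Deduction: −46 days → 2 October 2012.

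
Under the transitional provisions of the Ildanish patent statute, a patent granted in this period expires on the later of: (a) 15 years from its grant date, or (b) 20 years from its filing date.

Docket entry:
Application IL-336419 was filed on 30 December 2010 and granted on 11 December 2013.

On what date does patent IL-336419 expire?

(a) grant + 15 years → 11 December 2028.
(b) filing + 20 years → 30 December 2030.
Later of the two: 30 December 2030.

2030-12-30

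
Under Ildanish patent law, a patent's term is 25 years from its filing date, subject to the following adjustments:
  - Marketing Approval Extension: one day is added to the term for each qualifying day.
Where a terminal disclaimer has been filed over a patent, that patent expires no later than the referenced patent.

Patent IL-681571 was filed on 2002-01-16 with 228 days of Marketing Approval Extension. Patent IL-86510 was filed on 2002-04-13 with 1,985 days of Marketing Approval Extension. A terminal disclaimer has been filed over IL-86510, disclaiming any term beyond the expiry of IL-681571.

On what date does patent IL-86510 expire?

Natural term of IL-86510:
  Base: filing + 25 years → 13 April 2027.
  Marketing Approval Extension: +1985 days → 18 September 2032.
Expiry of referenced patent IL-681571:
  Base: filing + 25 years → 16 January 2027.
  Marketing Approval Extension: +228 days → 1 September 2027.
Terminal disclaimer: IL-86510 expires on the earlier of 18 September 2032 and 1 September 2027.

September 1, 2027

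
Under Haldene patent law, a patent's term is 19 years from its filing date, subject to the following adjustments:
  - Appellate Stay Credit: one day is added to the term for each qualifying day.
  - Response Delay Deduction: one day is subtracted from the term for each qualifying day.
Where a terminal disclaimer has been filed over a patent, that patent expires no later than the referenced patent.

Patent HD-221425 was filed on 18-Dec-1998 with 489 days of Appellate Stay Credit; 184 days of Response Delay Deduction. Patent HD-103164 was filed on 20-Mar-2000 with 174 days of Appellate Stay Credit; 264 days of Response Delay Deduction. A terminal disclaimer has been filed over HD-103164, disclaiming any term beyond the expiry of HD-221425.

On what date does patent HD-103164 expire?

Natural term of HD-103164:
  Base: filing + 19 years → 20 March 2019.
  Appellate Stay Credit: +174 days → 10 September 2019.
  Response Delay Deduction: −264 days → 20 December 2018.
Expiry of referenced patent HD-221425:
  Base: filing + 19 years → 18 December 2017.
  Appellate Stay Credit: +489 days → 21 April 2019.
  Response Delay Deduction: −184 days → 19 October 2018.
Terminal disclaimer: HD-103164 expires on the earlier of 20 December 2018 and 19 October 2018.

October 19, 2018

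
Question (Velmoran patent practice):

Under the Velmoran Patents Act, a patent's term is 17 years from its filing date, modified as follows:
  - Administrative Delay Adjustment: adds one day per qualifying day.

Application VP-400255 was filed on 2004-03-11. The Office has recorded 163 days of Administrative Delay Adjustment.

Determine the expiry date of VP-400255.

August 21, 2021

Base term: filing date + 17 years → 11 March 2021.
Administrative Delay Adjustment: +163 days → 21 August 2021.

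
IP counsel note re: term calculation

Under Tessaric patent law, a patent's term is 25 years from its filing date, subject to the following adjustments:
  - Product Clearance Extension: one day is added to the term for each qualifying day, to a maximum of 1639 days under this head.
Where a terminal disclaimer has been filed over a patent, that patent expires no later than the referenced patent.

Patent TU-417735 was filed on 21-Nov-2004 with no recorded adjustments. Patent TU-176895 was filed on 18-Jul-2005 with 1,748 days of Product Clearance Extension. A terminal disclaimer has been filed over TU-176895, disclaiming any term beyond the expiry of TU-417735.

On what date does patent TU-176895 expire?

Natural term of TU-176895:
  Base: filing + 25 years → 18 July 2030.
  Product Clearance Extension: 1748 days claimed exceeds the 1639-day cap, so +1639 days → 12 January 2035.
Expiry of referenced patent TU-417735:
  Base: filing + 25 years → 21 November 2029.
Terminal disclaimer: TU-176895 expires on the earlier of 12 January 2035 and 21 November 2029.

2029-11-21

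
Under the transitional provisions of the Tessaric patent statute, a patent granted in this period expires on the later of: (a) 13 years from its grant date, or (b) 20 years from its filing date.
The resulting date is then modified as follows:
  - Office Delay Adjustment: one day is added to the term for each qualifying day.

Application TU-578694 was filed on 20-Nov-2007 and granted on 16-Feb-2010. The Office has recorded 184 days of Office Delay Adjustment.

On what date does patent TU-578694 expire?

2028-05-22

(a) grant + 13 years → 16 February 2023.
(b) filing + 20 years → 20 November 2027.
Later of the two: 20 November 2027.
Office Delay Adjustment: +184 days → 22 May 2028.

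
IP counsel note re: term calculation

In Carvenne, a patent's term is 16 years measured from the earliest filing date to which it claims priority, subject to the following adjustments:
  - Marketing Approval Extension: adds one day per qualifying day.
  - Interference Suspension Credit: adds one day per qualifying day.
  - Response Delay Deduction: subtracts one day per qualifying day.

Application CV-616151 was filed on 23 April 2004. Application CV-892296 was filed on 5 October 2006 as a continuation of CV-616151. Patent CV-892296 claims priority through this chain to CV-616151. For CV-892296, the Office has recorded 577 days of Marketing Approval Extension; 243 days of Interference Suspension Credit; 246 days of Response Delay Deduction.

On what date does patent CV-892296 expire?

Earliest priority filing: 23 April 2004.
Base term: 23 April 2004 + 16 years → 23 April 2020.
Marketing Approval Extension: +577 days → 21 November 2021.
Interference Suspension Credit: +243 days → 22 July 2022.
Response Delay Deduction: −246 days → 18 November 2021.

2021-11-18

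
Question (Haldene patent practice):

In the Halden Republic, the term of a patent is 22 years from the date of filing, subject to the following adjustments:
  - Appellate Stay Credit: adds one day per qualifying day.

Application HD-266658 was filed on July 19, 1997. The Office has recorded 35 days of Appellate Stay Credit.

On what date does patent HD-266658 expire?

Base term: filing date + 22 years → 19 July 2019.
Appellate Stay Credit: +35 days → 23 August 2019.

2019-08-23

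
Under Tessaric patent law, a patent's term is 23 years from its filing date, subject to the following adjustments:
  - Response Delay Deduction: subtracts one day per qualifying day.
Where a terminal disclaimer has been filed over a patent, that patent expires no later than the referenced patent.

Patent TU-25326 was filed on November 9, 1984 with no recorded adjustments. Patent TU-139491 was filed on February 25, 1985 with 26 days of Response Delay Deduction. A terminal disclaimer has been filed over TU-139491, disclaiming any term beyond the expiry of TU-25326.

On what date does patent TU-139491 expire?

November 9, 2007

Natural term of TU-139491:
  Base: filing + 23 years → 25 February 2008.
  Response Delay Deduction: −26 days → 30 January 2008.
Expiry of referenced patent TU-25326:
  Base: filing + 23 years → 9 November 2007.
Terminal disclaimer: TU-139491 expires on the earlier of 30 January 2008 and 9 November 2007.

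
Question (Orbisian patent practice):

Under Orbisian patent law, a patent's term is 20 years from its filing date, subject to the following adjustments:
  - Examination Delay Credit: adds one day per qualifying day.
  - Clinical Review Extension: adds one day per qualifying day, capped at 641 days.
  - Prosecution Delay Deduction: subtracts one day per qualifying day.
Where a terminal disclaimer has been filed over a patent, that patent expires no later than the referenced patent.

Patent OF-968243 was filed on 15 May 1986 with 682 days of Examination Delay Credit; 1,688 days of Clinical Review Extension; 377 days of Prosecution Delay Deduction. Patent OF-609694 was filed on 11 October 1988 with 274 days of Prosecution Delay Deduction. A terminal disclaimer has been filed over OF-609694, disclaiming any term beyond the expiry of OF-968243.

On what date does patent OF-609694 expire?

Natural term of OF-609694:
  Base: filing + 20 years → 11 October 2008.
  Prosecution Delay Deduction: −274 days → 11 January 2008.
Expiry of referenced patent OF-968243:
  Base: filing + 20 years → 15 May 2006.
  Examination Delay Credit: +682 days → 27 March 2008.
  Clinical Review Extension: 1688 days claimed exceeds the 641-day cap, so +641 days → 28 December 2009.
  Prosecution Delay Deduction: −377 days → 16 December 2008.
Terminal disclaimer: OF-609694 expires on the earlier of 11 January 2008 and 16 December 2008.

January 11, 2008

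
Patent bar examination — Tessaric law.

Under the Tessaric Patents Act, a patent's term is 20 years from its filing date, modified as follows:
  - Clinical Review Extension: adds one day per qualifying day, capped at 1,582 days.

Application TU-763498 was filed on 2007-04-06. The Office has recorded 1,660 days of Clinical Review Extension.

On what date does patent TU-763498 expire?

Base term: filing date + 20 years → 6 April 2027.
Clinical Review Extension: 1660 days claimed exceeds the 1582-day cap, so +1582 days → 5 August 2031.

2031-08-05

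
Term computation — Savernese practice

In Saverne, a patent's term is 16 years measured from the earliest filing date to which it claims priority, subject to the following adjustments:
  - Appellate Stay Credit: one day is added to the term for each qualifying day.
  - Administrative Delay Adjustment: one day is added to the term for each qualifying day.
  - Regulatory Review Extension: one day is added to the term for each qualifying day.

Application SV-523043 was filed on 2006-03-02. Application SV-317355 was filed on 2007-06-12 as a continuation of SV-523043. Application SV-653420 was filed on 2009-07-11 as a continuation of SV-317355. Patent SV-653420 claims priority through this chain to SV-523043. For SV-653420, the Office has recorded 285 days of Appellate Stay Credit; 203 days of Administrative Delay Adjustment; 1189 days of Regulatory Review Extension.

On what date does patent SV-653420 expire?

October 4, 2026

Earliest priority filing: 2 March 2006.
Base term: 2 March 2006 + 16 years → 2 March 2022.
Appellate Stay Credit: +285 days → 12 December 2022.
Administrative Delay Adjustment: +203 days → 3 July 2023.
Regulatory Review Extension: +1189 days → 4 October 2026.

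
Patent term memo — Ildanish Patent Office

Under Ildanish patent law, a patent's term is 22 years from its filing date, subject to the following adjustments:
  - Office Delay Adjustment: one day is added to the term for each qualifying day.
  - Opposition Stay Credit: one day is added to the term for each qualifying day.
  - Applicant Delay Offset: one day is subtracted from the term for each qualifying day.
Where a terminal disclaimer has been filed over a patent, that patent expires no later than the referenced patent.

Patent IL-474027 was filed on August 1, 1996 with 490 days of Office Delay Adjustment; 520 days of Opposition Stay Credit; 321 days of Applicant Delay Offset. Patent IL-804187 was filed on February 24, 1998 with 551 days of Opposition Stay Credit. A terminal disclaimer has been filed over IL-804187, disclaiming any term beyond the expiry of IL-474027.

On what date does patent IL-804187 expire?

June 20, 2020

Natural term of IL-804187:
  Base: filing + 22 years → 24 February 2020.
  Opposition Stay Credit: +551 days → 28 August 2021.
Expiry of referenced patent IL-474027:
  Base: filing + 22 years → 1 August 2018.
  Office Delay Adjustment: +490 days → 4 December 2019.
  Opposition Stay Credit: +520 days → 7 May 2021.
  Applicant Delay Offset: −321 days → 20 June 2020.
Terminal disclaimer: IL-804187 expires on the earlier of 28 August 2021 and 20 June 2020.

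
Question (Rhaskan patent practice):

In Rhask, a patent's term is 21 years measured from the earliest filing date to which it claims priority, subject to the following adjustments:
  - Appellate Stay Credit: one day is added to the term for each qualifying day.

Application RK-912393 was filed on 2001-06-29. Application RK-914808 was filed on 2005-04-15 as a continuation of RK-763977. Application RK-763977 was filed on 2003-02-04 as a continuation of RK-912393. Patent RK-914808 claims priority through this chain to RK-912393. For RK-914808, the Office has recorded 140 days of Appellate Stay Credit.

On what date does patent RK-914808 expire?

November 16, 2022

Earliest priority filing: 29 June 2001.
Base term: 29 June 2001 + 21 years → 29 June 2022.
Appellate Stay Credit: +140 days → 16 November 2022.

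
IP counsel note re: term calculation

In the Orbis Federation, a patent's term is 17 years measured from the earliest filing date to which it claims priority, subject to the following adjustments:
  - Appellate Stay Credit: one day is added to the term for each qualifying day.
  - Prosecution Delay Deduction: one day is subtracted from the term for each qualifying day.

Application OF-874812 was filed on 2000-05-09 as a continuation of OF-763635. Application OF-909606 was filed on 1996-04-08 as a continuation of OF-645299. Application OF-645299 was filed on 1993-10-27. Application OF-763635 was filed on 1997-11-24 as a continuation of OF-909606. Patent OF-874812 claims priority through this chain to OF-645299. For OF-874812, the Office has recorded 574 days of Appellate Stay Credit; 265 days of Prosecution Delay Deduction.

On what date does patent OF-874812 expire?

September 1, 2011

Earliest priority filing: 27 October 1993.
Base term: 27 October 1993 + 17 years → 27 October 2010.
Appellate Stay Credit: +574 days → 23 May 2012.
Prosecution Delay Deduction: −265 days → 1 September 2011.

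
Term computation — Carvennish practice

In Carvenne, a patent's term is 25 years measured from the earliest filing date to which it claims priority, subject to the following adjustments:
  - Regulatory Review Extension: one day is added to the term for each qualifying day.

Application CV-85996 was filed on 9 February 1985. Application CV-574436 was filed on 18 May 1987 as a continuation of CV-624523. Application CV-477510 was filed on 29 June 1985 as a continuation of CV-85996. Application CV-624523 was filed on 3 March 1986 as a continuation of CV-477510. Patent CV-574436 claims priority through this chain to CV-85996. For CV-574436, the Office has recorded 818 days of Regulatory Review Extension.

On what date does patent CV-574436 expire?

2012-05-07

Earliest priority filing: 9 February 1985.
Base term: 9 February 1985 + 25 years → 9 February 2010.
Regulatory Review Extension: +818 days → 7 May 2012.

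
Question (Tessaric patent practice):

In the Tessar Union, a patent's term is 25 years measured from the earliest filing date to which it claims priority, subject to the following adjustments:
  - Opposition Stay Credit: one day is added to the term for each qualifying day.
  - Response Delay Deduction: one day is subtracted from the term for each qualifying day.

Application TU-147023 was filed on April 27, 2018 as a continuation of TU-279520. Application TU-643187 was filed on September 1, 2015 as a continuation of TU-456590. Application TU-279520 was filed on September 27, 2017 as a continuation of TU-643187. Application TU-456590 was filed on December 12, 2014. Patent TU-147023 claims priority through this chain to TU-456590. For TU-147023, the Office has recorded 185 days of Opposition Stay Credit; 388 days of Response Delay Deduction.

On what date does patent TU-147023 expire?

Earliest priority filing: 12 December 2014.
Base term: 12 December 2014 + 25 years → 12 December 2039.
Opposition Stay Credit: +185 days → 14 June 2040.
Response Delay Deduction: −388 days → 23 May 2039.

May 23, 2039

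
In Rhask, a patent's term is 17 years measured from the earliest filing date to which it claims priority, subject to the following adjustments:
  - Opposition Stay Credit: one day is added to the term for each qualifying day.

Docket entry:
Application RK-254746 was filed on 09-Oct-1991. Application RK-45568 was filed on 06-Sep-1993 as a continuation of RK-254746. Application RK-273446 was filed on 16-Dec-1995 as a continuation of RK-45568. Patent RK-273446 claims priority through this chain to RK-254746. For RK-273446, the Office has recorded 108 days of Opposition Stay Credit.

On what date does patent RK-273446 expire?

Earliest priority filing: 9 October 1991.
Base term: 9 October 1991 + 17 years → 9 October 2008.
Opposition Stay Credit: +108 days → 25 January 2009.

January 25, 2009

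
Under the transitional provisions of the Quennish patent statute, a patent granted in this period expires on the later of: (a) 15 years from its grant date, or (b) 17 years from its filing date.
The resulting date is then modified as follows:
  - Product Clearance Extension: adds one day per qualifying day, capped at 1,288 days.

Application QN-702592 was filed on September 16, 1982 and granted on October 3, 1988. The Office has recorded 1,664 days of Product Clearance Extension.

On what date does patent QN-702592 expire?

April 13, 2007

(a) grant + 15 years → 3 October 2003.
(b) filing + 17 years → 16 September 1999.
Later of the two: 3 October 2003.
Product Clearance Extension: 1664 days claimed exceeds the 1288-day cap, so +1288 days → 13 April 2007.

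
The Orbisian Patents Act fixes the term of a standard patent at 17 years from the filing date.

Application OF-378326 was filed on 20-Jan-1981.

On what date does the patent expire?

Filing date + 17 years → 20 January 1998.

1998-01-20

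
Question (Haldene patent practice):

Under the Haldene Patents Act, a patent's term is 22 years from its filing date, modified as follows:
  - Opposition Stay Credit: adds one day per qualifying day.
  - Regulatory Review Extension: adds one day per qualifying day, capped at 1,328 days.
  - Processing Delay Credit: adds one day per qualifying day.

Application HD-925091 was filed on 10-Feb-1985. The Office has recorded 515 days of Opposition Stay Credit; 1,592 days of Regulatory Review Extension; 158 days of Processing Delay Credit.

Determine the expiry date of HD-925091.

Base term: filing date + 22 years → 10 February 2007.
Opposition Stay Credit: +515 days → 9 July 2008.
Regulatory Review Extension: 1592 days claimed exceeds the 1328-day cap, so +1328 days → 27 February 2012.
Processing Delay Credit: +158 days → 3 August 2012.

August 3, 2012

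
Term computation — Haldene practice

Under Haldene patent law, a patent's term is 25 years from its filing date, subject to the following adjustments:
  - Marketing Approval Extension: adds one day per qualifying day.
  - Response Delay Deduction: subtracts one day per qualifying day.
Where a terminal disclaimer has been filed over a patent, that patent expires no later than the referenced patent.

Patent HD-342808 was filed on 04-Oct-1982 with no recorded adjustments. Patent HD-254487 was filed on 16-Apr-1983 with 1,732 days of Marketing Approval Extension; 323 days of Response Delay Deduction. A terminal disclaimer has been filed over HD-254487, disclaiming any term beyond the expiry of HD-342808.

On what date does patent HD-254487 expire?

Natural term of HD-254487:
  Base: filing + 25 years → 16 April 2008.
  Marketing Approval Extension: +1732 days → 12 January 2013.
  Response Delay Deduction: −323 days → 24 February 2012.
Expiry of referenced patent HD-342808:
  Base: filing + 25 years → 4 October 2007.
Terminal disclaimer: HD-254487 expires on the earlier of 24 February 2012 and 4 October 2007.

2007-10-04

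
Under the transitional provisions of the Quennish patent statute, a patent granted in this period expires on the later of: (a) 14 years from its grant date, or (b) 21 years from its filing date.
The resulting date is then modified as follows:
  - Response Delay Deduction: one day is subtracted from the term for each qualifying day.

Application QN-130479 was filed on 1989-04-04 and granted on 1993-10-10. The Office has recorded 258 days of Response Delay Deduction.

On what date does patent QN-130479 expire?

(a) grant + 14 years → 10 October 2007.
(b) filing + 21 years → 4 April 2010.
Later of the two: 4 April 2010.
Response Delay Deduction: −258 days → 20 July 2009.

2009-07-20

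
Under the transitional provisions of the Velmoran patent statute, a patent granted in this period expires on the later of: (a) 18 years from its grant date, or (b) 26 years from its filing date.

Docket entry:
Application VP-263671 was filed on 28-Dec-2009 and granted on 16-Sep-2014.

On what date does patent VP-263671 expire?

(a) grant + 18 years → 16 September 2032.
(b) filing + 26 years → 28 December 2035.
Later of the two: 28 December 2035.

December 28, 2035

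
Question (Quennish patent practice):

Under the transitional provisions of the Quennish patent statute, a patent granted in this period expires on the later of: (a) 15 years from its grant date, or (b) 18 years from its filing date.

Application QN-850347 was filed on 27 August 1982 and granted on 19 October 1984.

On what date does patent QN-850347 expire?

August 27, 2000

(a) grant + 15 years → 19 October 1999.
(b) filing + 18 years → 27 August 2000.
Later of the two: 27 August 2000.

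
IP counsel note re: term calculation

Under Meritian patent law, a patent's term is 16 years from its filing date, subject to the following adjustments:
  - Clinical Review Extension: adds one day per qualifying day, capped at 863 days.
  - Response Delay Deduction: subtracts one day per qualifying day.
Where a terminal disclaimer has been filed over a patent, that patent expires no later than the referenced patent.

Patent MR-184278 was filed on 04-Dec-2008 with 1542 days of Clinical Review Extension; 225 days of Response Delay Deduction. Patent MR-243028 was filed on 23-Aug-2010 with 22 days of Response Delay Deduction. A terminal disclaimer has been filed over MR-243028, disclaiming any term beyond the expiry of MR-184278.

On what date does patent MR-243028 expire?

Natural term of MR-243028:
  Base: filing + 16 years → 23 August 2026.
  Response Delay Deduction: −22 days → 1 August 2026.
Expiry of referenced patent MR-184278:
  Base: filing + 16 years → 4 December 2024.
  Clinical Review Extension: 1542 days claimed exceeds the 863-day cap, so +863 days → 16 April 2027.
  Response Delay Deduction: −225 days → 3 September 2026.
Terminal disclaimer: MR-243028 expires on the earlier of 1 August 2026 and 3 September 2026.

2026-08-01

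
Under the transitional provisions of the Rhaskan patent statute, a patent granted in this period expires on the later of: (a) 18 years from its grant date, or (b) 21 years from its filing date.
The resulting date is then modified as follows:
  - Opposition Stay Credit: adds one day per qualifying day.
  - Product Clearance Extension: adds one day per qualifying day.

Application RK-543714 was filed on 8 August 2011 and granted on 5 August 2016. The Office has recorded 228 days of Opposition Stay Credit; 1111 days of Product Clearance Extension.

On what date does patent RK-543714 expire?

April 5, 2038

(a) grant + 18 years → 5 August 2034.
(b) filing + 21 years → 8 August 2032.
Later of the two: 5 August 2034.
Opposition Stay Credit: +228 days → 21 March 2035.
Product Clearance Extension: +1111 days → 5 April 2038.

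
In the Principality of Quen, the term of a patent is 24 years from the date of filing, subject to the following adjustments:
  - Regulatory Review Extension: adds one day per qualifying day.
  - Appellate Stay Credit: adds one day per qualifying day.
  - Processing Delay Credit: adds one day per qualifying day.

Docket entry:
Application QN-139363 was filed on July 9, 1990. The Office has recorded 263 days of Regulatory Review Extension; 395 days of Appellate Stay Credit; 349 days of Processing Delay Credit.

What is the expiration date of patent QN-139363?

2017-04-11

Base term: filing date + 24 years → 9 July 2014.
Regulatory Review Extension: +263 days → 29 March 2015.
Appellate Stay Credit: +395 days → 27 April 2016.
Processing Delay Credit: +349 days → 11 April 2017.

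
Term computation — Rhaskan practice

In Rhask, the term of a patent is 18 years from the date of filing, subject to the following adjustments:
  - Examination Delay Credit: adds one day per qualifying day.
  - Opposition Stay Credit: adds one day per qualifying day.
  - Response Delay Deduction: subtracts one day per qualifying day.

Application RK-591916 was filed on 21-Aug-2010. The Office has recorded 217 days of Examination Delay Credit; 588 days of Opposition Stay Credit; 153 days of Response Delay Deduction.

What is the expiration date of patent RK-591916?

Base term: filing date + 18 years → 21 August 2028.
Examination Delay Credit: +217 days → 26 March 2029.
Opposition Stay Credit: +588 days → 4 November 2030.
Response Delay Deduction: −153 days → 4 June 2030.

June 4, 2030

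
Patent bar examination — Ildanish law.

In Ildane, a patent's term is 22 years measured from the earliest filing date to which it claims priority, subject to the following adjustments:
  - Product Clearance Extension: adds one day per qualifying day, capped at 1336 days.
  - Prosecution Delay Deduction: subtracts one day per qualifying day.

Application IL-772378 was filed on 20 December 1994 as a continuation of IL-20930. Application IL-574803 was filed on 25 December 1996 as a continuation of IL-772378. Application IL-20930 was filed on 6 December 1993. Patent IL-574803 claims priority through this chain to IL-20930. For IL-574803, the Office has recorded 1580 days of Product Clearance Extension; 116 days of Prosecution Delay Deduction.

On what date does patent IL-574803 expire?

Earliest priority filing: 6 December 1993.
Base term: 6 December 1993 + 22 years → 6 December 2015.
Product Clearance Extension: 1580 days claimed exceeds the 1336-day cap, so +1336 days → 3 August 2019.
Prosecution Delay Deduction: −116 days → 9 April 2019.

April 9, 2019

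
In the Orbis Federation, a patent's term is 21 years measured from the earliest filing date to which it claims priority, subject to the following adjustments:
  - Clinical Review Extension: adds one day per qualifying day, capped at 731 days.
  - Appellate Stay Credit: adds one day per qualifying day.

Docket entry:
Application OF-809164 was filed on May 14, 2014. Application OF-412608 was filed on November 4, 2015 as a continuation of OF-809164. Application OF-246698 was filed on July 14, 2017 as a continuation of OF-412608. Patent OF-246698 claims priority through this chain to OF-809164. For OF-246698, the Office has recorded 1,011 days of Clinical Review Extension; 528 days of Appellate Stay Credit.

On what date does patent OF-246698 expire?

2038-10-24

Earliest priority filing: 14 May 2014.
Base term: 14 May 2014 + 21 years → 14 May 2035.
Clinical Review Extension: 1011 days claimed exceeds the 731-day cap, so +731 days → 14 May 2037.
Appellate Stay Credit: +528 days → 24 October 2038.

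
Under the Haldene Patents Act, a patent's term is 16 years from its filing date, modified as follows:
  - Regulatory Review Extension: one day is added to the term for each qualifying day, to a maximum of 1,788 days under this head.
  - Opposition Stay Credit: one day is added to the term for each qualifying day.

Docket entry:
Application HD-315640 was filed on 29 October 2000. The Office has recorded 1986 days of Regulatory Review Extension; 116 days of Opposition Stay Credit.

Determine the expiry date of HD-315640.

Base term: filing date + 16 years → 29 October 2016.
Regulatory Review Extension: 1986 days claimed exceeds the 1788-day cap, so +1788 days → 21 September 2021.
Opposition Stay Credit: +116 days → 15 January 2022.

2022-01-15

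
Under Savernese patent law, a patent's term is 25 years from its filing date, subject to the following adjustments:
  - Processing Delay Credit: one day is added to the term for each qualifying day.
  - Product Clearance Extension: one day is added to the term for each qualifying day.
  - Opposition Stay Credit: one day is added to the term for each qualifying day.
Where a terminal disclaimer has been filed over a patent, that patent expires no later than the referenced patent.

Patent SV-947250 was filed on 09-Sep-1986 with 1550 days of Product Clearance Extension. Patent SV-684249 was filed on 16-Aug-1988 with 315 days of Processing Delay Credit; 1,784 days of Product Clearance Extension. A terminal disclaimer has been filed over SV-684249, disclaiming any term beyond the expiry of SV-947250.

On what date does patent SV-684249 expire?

December 7, 2015

Natural term of SV-684249:
  Base: filing + 25 years → 16 August 2013.
  Processing Delay Credit: +315 days → 27 June 2014.
  Product Clearance Extension: +1784 days → 16 May 2019.
Expiry of referenced patent SV-947250:
  Base: filing + 25 years → 9 September 2011.
  Product Clearance Extension: +1550 days → 7 December 2015.
Terminal disclaimer: SV-684249 expires on the earlier of 16 May 2019 and 7 December 2015.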